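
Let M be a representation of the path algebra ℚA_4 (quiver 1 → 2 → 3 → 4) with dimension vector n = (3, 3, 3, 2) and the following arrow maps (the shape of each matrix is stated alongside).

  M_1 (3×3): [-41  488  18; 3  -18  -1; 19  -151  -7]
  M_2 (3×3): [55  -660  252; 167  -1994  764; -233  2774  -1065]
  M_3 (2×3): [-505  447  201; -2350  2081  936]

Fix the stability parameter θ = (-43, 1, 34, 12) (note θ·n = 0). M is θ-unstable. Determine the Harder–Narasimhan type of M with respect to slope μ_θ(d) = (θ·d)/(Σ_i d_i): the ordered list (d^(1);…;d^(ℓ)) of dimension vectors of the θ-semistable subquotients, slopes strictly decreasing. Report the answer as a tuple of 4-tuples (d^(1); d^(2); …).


Interval decomposition of M: I[1,3], I[1,4]^2.
HN type (ℓ=4): μ^(1)=34; μ^(2)=23; μ^(3)=1; μ^(4)=-43

((0, 0, 1, 0); (0, 0, 2, 2); (0, 3, 0, 0); (3, 0, 0, 0))


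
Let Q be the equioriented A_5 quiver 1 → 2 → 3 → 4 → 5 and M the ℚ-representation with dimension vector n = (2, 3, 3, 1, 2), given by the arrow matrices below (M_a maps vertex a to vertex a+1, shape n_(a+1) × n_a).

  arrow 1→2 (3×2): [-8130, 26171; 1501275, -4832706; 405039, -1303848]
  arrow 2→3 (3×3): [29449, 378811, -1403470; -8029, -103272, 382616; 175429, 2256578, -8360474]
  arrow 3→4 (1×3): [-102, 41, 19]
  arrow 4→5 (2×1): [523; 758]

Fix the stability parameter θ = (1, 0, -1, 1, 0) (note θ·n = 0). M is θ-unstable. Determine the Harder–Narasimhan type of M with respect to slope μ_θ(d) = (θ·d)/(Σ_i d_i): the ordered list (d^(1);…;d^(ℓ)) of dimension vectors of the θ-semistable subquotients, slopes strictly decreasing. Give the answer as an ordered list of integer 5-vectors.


Barcode: M ≅ I[1,3], I[1,5], I[2,3], I[5,5]. HN layers by μ_θ (3 steps, strictly decreasing):
  μ^(1)=1/2; μ^(2)=0; μ^(3)=-1/2

((0, 0, 0, 1, 1); (2, 2, 2, 0, 1); (0, 1, 1, 0, 0))


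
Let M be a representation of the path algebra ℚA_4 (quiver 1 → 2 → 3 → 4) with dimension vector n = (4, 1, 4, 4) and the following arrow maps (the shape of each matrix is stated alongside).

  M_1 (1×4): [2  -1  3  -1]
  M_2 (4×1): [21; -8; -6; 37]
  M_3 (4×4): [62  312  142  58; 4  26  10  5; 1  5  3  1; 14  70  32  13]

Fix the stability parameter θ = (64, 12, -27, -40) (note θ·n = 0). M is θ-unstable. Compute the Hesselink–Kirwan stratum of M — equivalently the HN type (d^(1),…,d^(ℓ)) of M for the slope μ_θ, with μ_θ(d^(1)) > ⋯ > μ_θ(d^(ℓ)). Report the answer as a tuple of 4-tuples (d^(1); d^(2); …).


Interval decomposition of M: I[1,1]^3, I[1,4], I[3,3], I[3,4]^2, I[4,4].
HN type (ℓ=5): μ^(1)=64; μ^(2)=9/4; μ^(3)=-27; μ^(4)=-67/2; μ^(5)=-40

((3, 0, 0, 0); (1, 1, 1, 1); (0, 0, 1, 0); (0, 0, 2, 2); (0, 0, 0, 1))


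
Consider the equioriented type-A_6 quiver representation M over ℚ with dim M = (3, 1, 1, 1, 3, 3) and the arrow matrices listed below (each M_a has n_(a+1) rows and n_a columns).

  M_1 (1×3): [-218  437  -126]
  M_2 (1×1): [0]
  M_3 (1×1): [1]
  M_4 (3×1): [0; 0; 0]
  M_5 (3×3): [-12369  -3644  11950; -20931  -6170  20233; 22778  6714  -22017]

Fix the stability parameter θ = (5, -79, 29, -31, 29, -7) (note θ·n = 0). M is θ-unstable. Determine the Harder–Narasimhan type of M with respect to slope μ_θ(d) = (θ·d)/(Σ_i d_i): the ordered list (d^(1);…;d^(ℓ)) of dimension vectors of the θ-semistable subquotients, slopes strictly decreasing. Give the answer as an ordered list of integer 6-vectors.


Via rank(M_{q-1}∘⋯∘M_p): M ≅ I[1,1]^2, I[1,2], I[3,4], I[5,5], I[5,6]^2, I[6,6].
μ_θ-semistable layers: μ^(1)=29; μ^(2)=11; μ^(3)=5; μ^(4)=-1; μ^(5)=-7; μ^(6)=-37

((0, 0, 0, 0, 1, 0); (0, 0, 0, 0, 2, 2); (2, 0, 0, 0, 0, 0); (0, 0, 1, 1, 0, 0); (0, 0, 0, 0, 0, 1); (1, 1, 0, 0, 0, 0))


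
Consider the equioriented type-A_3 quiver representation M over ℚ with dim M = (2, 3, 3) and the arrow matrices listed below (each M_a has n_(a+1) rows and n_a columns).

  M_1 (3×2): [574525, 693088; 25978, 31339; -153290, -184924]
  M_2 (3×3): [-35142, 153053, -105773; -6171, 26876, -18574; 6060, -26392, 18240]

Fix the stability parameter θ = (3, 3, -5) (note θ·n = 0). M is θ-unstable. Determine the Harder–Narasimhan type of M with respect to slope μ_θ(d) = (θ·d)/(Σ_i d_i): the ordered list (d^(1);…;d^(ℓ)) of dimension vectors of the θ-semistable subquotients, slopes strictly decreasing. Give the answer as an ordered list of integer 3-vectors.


Interval decomposition of M: I[1,3]^2, I[2,2], I[3,3].
HN type (ℓ=3): μ^(1)=3; μ^(2)=1/3; μ^(3)=-5

((0, 1, 0); (2, 2, 2); (0, 0, 1))


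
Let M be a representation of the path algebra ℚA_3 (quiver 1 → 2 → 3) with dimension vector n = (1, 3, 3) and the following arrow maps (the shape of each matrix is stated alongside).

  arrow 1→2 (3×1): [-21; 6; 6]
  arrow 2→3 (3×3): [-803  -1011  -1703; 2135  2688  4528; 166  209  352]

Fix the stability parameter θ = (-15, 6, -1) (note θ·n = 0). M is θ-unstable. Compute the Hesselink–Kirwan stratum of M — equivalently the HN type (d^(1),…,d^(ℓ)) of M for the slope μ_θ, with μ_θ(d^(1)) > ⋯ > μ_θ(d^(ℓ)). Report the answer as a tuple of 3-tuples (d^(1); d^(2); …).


Barcode: M ≅ I[1,3], I[2,3]^2. HN layers by μ_θ (2 steps, strictly decreasing):
  μ^(1)=5/2; μ^(2)=-15

((0, 3, 3); (1, 0, 0))


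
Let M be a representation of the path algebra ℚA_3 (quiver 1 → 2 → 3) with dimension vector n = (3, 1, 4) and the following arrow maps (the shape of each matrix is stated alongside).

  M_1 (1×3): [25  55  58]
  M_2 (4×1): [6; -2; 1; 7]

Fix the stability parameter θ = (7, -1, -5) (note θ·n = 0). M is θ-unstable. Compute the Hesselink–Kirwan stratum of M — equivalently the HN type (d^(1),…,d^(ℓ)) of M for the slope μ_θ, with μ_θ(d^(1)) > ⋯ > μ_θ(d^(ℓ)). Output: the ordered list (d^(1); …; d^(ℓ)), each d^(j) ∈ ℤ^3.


Via rank(M_{q-1}∘⋯∘M_p): M ≅ I[1,1]^2, I[1,3], I[3,3]^3.
μ_θ-semistable layers: μ^(1)=7; μ^(2)=1/3; μ^(3)=-5

((2, 0, 0); (1, 1, 1); (0, 0, 3))


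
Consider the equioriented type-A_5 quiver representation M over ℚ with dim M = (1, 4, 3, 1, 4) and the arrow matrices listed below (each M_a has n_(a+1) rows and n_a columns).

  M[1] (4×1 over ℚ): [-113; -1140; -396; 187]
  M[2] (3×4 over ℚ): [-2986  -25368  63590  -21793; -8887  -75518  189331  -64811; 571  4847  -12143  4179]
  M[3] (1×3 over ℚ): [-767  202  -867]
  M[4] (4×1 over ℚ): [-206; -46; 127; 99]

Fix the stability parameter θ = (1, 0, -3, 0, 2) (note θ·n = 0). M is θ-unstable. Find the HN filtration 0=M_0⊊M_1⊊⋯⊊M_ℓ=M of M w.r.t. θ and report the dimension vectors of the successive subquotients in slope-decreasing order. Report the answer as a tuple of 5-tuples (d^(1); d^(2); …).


Barcode: M ≅ I[1,5], I[2,2], I[2,3]^2, I[5,5]^3. HN layers by μ_θ (4 steps, strictly decreasing):
  μ^(1)=2; μ^(2)=0; μ^(3)=-2/3; μ^(4)=-3/2

((0, 0, 0, 0, 4); (0, 1, 0, 1, 0); (1, 1, 1, 0, 0); (0, 2, 2, 0, 0))


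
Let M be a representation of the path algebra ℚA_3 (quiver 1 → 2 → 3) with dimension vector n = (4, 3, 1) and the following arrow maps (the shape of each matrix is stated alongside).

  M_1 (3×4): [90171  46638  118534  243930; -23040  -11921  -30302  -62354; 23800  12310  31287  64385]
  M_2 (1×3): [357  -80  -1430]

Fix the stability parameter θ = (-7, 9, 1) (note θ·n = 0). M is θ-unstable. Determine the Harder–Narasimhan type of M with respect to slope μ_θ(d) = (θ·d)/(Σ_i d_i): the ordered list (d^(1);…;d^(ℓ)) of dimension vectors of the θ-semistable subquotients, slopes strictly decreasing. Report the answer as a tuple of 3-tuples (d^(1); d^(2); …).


Via rank(M_{q-1}∘⋯∘M_p): M ≅ I[1,1], I[1,2]^2, I[1,3].
μ_θ-semistable layers: μ^(1)=9; μ^(2)=5; μ^(3)=-7

((0, 2, 0); (0, 1, 1); (4, 0, 0))


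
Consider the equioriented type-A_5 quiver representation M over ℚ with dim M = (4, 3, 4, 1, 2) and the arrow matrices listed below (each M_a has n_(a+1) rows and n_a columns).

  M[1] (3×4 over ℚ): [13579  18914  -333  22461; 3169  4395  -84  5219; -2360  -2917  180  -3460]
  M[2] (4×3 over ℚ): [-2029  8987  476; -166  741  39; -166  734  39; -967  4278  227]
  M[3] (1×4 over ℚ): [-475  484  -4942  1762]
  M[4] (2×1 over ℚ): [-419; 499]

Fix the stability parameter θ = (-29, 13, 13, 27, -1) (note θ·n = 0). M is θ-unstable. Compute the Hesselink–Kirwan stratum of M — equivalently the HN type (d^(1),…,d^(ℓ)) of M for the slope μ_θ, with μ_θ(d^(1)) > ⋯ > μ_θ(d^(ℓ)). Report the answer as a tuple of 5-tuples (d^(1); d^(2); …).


Interval decomposition of M: I[1,1], I[1,3]^2, I[1,5], I[3,3], I[5,5].
HN type (ℓ=3): μ^(1)=13; μ^(2)=-1; μ^(3)=-29

((0, 3, 4, 1, 1); (0, 0, 0, 0, 1); (4, 0, 0, 0, 0))


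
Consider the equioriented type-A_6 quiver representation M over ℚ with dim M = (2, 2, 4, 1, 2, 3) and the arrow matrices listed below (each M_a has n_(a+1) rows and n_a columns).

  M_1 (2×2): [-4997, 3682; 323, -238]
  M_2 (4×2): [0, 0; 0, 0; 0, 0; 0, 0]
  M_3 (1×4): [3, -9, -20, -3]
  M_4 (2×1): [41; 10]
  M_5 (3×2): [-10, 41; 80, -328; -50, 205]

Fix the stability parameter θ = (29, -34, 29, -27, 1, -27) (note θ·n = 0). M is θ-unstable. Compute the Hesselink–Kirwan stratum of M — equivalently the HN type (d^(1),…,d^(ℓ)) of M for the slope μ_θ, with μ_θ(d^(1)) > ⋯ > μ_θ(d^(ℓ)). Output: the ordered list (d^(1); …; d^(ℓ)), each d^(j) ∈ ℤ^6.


Interval decomposition of M: I[1,1], I[1,2], I[2,2], I[3,3]^3, I[3,5], I[5,6], I[6,6]^2.
HN type (ℓ=6): μ^(1)=29; μ^(2)=1; μ^(3)=-5/2; μ^(4)=-13; μ^(5)=-27; μ^(6)=-34

((1, 0, 3, 0, 0, 0); (0, 0, 1, 1, 1, 0); (1, 1, 0, 0, 0, 0); (0, 0, 0, 0, 1, 1); (0, 0, 0, 0, 0, 2); (0, 1, 0, 0, 0, 0))


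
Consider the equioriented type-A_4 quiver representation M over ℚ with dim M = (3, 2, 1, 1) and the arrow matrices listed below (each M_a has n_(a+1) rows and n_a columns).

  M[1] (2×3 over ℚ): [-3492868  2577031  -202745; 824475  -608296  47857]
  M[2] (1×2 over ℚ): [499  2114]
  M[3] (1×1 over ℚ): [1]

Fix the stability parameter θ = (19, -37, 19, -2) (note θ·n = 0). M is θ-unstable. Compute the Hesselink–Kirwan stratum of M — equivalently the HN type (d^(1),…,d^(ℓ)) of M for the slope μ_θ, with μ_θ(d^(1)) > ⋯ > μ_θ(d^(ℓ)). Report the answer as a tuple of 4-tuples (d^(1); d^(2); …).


Barcode: M ≅ I[1,1], I[1,2], I[1,4]. HN layers by μ_θ (3 steps, strictly decreasing):
  μ^(1)=19; μ^(2)=17/2; μ^(3)=-9

((1, 0, 0, 0); (0, 0, 1, 1); (2, 2, 0, 0))


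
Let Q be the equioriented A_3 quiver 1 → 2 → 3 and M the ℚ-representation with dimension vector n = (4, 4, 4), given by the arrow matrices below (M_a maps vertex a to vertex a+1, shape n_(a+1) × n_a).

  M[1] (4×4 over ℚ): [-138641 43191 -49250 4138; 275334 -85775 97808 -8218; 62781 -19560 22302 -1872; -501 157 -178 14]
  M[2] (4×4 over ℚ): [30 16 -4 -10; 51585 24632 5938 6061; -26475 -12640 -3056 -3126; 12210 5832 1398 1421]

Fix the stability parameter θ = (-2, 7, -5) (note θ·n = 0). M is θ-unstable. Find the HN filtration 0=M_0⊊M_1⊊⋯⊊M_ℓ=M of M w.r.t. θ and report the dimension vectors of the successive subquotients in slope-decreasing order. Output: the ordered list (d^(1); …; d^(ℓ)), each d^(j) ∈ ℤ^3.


Interval decomposition of M: I[1,1]^2, I[1,2], I[1,3], I[2,2], I[2,3], I[3,3]^2.
HN type (ℓ=4): μ^(1)=7; μ^(2)=1; μ^(3)=-2; μ^(4)=-5

((0, 2, 0); (0, 2, 2); (4, 0, 0); (0, 0, 2))


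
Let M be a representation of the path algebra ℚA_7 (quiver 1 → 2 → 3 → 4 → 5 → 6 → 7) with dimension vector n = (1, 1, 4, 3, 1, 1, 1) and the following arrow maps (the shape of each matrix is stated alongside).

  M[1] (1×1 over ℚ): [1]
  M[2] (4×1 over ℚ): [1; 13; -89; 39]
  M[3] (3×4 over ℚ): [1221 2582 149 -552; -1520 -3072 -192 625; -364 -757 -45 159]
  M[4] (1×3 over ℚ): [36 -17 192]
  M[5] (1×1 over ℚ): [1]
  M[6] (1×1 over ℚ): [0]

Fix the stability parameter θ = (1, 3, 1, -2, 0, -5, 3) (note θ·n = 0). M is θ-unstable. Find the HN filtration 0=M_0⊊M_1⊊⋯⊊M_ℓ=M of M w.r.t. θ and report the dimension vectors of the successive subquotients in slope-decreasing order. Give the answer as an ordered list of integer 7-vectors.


Interval decomposition of M: I[1,6], I[3,3], I[3,4]^2, I[7,7].
HN type (ℓ=4): μ^(1)=3; μ^(2)=1; μ^(3)=-1/3; μ^(4)=-1/2

((0, 0, 0, 0, 0, 0, 1); (0, 0, 1, 0, 0, 0, 0); (1, 1, 1, 1, 1, 1, 0); (0, 0, 2, 2, 0, 0, 0))


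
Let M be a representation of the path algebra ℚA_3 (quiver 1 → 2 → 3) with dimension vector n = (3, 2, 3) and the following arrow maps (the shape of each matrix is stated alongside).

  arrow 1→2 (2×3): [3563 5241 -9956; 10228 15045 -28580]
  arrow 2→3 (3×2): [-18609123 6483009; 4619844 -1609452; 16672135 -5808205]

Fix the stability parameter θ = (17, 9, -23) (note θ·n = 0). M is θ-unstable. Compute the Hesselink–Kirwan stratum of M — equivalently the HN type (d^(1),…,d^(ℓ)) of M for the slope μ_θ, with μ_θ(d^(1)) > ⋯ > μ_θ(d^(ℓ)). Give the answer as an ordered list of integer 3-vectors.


Barcode: M ≅ I[1,1], I[1,2], I[1,3], I[3,3]^2. HN layers by μ_θ (4 steps, strictly decreasing):
  μ^(1)=17; μ^(2)=13; μ^(3)=1; μ^(4)=-23

((1, 0, 0); (1, 1, 0); (1, 1, 1); (0, 0, 2))


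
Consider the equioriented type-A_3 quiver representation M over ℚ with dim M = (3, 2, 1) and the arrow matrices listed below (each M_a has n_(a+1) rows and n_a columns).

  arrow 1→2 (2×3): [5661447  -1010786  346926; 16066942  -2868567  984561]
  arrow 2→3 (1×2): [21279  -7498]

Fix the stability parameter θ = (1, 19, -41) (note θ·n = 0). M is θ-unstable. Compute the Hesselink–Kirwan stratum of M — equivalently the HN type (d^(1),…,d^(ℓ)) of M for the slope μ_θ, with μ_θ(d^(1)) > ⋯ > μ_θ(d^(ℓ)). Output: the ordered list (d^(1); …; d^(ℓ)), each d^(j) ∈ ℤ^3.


Interval decomposition of M: I[1,1], I[1,2], I[1,3].
HN type (ℓ=3): μ^(1)=19; μ^(2)=1; μ^(3)=-7

((0, 1, 0); (2, 0, 0); (1, 1, 1))


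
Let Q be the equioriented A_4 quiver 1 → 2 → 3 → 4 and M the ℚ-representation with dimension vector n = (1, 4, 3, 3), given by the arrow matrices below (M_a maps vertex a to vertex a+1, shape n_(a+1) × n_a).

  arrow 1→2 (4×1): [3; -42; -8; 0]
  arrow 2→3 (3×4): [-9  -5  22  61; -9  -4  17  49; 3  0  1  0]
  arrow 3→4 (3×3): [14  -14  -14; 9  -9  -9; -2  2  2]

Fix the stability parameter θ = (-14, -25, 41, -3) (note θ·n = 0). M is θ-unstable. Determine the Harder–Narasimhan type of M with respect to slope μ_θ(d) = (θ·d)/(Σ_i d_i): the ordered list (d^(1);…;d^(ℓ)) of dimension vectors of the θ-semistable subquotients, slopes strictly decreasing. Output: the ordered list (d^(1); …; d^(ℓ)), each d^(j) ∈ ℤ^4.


Barcode: M ≅ I[1,4], I[2,2], I[2,3]^2, I[4,4]^2. HN layers by μ_θ (5 steps, strictly decreasing):
  μ^(1)=41; μ^(2)=19; μ^(3)=-3; μ^(4)=-39/2; μ^(5)=-25

((0, 0, 2, 0); (0, 0, 1, 1); (0, 0, 0, 2); (1, 1, 0, 0); (0, 3, 0, 0))


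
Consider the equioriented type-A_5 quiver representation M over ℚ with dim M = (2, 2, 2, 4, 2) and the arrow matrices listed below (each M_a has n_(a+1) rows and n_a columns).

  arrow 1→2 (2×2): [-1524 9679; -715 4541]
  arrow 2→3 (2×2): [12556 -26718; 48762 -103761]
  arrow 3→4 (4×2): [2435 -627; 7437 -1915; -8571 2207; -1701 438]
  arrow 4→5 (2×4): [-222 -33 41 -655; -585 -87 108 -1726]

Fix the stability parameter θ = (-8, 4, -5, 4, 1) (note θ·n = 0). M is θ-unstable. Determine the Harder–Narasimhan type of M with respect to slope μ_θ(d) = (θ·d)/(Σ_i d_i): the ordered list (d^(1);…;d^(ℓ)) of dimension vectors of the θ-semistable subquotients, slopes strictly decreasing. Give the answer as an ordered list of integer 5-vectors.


Barcode: M ≅ I[1,2], I[1,4], I[3,5], I[4,4], I[4,5]. HN layers by μ_θ (5 steps, strictly decreasing):
  μ^(1)=4; μ^(2)=5/2; μ^(3)=-1/2; μ^(4)=-5; μ^(5)=-8

((0, 1, 0, 2, 0); (0, 0, 0, 2, 2); (0, 1, 1, 0, 0); (0, 0, 1, 0, 0); (2, 0, 0, 0, 0))


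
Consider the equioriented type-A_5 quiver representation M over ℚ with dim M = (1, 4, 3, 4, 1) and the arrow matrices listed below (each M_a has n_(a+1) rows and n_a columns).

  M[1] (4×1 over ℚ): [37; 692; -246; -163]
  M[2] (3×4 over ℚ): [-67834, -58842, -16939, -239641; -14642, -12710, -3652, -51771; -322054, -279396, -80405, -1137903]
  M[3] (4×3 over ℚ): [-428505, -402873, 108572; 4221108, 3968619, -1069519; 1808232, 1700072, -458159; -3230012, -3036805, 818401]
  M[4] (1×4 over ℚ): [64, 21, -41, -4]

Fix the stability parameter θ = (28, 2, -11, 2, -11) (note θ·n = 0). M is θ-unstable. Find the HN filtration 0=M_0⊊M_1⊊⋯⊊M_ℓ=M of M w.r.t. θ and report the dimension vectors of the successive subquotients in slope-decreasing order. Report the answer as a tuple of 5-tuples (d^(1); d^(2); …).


Via rank(M_{q-1}∘⋯∘M_p): M ≅ I[1,5], I[2,2], I[2,4]^2, I[4,4].
μ_θ-semistable layers: μ^(1)=2; μ^(2)=-9/2

((1, 2, 1, 4, 1); (0, 2, 2, 0, 0))


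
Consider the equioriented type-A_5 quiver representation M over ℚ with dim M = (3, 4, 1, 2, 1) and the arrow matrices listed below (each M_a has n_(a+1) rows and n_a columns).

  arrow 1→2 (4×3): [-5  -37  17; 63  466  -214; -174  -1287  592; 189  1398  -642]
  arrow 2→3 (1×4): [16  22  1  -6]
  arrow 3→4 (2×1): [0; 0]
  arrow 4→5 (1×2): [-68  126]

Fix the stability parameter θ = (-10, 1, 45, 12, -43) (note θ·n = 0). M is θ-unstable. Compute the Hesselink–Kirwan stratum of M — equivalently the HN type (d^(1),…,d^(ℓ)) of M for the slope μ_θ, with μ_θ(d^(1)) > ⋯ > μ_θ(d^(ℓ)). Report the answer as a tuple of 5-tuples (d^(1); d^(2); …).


Barcode: M ≅ I[1,2]^2, I[1,3], I[2,2], I[4,4], I[4,5]. HN layers by μ_θ (5 steps, strictly decreasing):
  μ^(1)=45; μ^(2)=12; μ^(3)=1; μ^(4)=-10; μ^(5)=-31/2

((0, 0, 1, 0, 0); (0, 0, 0, 1, 0); (0, 4, 0, 0, 0); (3, 0, 0, 0, 0); (0, 0, 0, 1, 1))


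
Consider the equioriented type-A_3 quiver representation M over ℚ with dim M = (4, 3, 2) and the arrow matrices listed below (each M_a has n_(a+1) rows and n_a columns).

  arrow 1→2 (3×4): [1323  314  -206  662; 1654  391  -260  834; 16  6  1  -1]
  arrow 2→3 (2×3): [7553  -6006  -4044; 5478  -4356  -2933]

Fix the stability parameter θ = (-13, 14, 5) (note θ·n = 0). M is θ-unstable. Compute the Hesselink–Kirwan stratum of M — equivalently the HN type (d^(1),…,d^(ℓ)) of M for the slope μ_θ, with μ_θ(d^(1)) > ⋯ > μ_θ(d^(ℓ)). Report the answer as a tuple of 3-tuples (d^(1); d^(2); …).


Interval decomposition of M: I[1,1], I[1,2], I[1,3]^2.
HN type (ℓ=3): μ^(1)=14; μ^(2)=19/2; μ^(3)=-13

((0, 1, 0); (0, 2, 2); (4, 0, 0))


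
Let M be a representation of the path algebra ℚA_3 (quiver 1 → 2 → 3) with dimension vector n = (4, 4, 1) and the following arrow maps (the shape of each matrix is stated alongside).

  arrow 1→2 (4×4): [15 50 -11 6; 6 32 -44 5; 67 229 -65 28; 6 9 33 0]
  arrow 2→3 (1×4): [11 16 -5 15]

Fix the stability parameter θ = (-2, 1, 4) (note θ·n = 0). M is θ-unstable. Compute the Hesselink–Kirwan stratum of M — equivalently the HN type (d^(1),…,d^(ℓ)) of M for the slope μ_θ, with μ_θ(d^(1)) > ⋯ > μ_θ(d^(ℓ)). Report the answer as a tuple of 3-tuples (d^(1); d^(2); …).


Via rank(M_{q-1}∘⋯∘M_p): M ≅ I[1,2]^3, I[1,3].
μ_θ-semistable layers: μ^(1)=4; μ^(2)=1; μ^(3)=-2

((0, 0, 1); (0, 4, 0); (4, 0, 0))


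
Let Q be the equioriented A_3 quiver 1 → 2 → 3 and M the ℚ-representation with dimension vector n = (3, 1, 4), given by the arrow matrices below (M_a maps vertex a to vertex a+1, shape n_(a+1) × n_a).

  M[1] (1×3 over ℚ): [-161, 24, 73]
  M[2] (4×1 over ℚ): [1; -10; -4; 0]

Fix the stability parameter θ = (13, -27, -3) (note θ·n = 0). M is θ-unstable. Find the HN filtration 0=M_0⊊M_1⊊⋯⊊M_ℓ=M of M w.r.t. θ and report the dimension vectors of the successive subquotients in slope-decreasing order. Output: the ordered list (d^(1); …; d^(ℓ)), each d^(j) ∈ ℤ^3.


Via rank(M_{q-1}∘⋯∘M_p): M ≅ I[1,1]^2, I[1,3], I[3,3]^3.
μ_θ-semistable layers: μ^(1)=13; μ^(2)=-3; μ^(3)=-7

((2, 0, 0); (0, 0, 4); (1, 1, 0))


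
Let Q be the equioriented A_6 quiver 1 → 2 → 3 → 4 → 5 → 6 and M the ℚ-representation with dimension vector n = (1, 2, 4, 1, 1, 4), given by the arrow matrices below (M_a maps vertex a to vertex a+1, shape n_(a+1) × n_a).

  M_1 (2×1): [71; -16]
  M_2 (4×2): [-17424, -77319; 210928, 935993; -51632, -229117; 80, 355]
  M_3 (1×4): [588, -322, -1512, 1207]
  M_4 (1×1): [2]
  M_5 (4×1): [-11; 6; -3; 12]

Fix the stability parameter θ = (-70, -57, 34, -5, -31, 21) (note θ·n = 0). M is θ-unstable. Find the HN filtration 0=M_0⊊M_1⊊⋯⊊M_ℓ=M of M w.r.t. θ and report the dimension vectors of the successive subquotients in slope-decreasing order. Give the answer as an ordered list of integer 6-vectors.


Barcode: M ≅ I[1,2], I[2,6], I[3,3]^3, I[6,6]^3. HN layers by μ_θ (5 steps, strictly decreasing):
  μ^(1)=34; μ^(2)=21; μ^(3)=-2/3; μ^(4)=-57; μ^(5)=-70

((0, 0, 3, 0, 0, 0); (0, 0, 0, 0, 0, 4); (0, 0, 1, 1, 1, 0); (0, 2, 0, 0, 0, 0); (1, 0, 0, 0, 0, 0))


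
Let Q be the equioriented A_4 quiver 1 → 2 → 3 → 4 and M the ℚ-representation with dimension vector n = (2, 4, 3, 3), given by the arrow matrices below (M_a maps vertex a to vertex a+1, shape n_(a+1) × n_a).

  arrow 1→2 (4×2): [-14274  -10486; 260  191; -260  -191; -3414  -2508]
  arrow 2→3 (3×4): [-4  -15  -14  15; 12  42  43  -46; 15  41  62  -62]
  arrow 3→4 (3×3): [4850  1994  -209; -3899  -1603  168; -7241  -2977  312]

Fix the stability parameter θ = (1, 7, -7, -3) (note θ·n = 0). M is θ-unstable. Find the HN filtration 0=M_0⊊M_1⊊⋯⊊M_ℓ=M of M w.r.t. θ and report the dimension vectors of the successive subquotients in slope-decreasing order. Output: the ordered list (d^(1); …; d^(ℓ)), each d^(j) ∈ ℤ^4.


Via rank(M_{q-1}∘⋯∘M_p): M ≅ I[1,4]^2, I[2,2], I[2,3], I[4,4].
μ_θ-semistable layers: μ^(1)=7; μ^(2)=0; μ^(3)=-1/2; μ^(4)=-3

((0, 1, 0, 0); (0, 1, 1, 0); (2, 2, 2, 2); (0, 0, 0, 1))


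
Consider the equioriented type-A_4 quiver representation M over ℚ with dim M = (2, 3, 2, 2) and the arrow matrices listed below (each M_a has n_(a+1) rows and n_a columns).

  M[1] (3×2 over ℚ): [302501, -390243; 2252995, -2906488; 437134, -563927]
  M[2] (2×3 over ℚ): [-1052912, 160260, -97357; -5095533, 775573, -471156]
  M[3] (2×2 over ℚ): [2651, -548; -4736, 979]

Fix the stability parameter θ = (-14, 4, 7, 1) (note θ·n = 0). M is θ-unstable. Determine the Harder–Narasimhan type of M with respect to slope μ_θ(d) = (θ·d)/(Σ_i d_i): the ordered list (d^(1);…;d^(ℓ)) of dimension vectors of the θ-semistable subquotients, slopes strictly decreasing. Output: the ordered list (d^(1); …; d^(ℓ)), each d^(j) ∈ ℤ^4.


Via rank(M_{q-1}∘⋯∘M_p): M ≅ I[1,2], I[1,4], I[2,4].
μ_θ-semistable layers: μ^(1)=4; μ^(2)=-14

((0, 3, 2, 2); (2, 0, 0, 0))


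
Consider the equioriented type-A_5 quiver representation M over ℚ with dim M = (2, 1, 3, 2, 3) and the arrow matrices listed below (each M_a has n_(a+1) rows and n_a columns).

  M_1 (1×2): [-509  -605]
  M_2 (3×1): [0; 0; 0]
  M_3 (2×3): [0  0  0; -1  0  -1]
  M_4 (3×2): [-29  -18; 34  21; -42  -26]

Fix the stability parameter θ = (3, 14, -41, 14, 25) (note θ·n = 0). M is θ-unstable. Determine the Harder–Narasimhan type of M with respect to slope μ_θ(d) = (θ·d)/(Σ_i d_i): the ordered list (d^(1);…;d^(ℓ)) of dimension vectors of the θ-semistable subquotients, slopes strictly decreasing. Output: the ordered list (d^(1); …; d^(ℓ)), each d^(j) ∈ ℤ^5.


Interval decomposition of M: I[1,1], I[1,2], I[3,3]^2, I[3,5], I[4,5], I[5,5].
HN type (ℓ=4): μ^(1)=25; μ^(2)=14; μ^(3)=3; μ^(4)=-41

((0, 0, 0, 0, 3); (0, 1, 0, 2, 0); (2, 0, 0, 0, 0); (0, 0, 3, 0, 0))


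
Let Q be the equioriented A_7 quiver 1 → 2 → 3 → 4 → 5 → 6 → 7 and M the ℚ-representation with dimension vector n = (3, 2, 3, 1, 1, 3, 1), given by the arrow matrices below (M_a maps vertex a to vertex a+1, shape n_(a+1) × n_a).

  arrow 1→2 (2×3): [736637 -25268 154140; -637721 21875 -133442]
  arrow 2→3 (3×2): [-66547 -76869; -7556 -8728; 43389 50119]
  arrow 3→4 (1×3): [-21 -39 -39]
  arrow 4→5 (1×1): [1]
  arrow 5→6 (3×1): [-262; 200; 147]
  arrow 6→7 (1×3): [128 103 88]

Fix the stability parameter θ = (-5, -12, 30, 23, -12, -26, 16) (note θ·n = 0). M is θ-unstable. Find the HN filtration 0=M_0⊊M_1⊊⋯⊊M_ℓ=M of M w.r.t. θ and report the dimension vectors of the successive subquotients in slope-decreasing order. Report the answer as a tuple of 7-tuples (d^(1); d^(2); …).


Via rank(M_{q-1}∘⋯∘M_p): M ≅ I[1,1], I[1,3]^2, I[3,6], I[6,6], I[6,7].
μ_θ-semistable layers: μ^(1)=30; μ^(2)=16; μ^(3)=15/4; μ^(4)=-5; μ^(5)=-17/2; μ^(6)=-26

((0, 0, 2, 0, 0, 0, 0); (0, 0, 0, 0, 0, 0, 1); (0, 0, 1, 1, 1, 1, 0); (1, 0, 0, 0, 0, 0, 0); (2, 2, 0, 0, 0, 0, 0); (0, 0, 0, 0, 0, 2, 0))


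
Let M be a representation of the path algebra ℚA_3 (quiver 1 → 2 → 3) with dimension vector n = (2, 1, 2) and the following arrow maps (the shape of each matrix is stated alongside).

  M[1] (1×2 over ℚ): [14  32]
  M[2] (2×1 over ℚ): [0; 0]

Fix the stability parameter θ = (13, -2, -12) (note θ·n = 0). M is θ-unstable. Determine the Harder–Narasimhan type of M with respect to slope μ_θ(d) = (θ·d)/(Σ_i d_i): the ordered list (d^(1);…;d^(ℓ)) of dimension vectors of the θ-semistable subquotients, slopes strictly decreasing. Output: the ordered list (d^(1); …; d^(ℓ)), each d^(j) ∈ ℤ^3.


Via rank(M_{q-1}∘⋯∘M_p): M ≅ I[1,1], I[1,2], I[3,3]^2.
μ_θ-semistable layers: μ^(1)=13; μ^(2)=11/2; μ^(3)=-12

((1, 0, 0); (1, 1, 0); (0, 0, 2))


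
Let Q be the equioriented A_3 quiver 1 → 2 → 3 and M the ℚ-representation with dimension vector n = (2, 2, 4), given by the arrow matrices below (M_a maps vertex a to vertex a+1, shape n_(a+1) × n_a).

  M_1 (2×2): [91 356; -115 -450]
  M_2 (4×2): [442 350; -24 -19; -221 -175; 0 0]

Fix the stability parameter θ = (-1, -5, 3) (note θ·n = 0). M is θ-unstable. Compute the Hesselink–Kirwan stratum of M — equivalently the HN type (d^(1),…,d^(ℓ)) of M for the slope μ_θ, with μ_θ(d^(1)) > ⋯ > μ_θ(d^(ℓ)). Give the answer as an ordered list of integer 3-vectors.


Barcode: M ≅ I[1,3]^2, I[3,3]^2. HN layers by μ_θ (2 steps, strictly decreasing):
  μ^(1)=3; μ^(2)=-3

((0, 0, 4); (2, 2, 0))


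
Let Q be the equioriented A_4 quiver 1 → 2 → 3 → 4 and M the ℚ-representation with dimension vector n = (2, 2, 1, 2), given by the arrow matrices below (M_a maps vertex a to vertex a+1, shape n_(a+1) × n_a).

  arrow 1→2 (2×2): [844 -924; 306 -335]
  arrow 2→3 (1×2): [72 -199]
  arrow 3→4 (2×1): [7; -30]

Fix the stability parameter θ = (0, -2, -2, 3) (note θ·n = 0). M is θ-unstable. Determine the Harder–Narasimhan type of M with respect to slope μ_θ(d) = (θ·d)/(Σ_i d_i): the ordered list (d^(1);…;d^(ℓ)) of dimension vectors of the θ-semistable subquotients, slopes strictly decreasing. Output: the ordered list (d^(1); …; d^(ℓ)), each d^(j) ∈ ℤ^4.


Interval decomposition of M: I[1,2], I[1,4], I[4,4].
HN type (ℓ=3): μ^(1)=3; μ^(2)=-1; μ^(3)=-4/3

((0, 0, 0, 2); (1, 1, 0, 0); (1, 1, 1, 0))


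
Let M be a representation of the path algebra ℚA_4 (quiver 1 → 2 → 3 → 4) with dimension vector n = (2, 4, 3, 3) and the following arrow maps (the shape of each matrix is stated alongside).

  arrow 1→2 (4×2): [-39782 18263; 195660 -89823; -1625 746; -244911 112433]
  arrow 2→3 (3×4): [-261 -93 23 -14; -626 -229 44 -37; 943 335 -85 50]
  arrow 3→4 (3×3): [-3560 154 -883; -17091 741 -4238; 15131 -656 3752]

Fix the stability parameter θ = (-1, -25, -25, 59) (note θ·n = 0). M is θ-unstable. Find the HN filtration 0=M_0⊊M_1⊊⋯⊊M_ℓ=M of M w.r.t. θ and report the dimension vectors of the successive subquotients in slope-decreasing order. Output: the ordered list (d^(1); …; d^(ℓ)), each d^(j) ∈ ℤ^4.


Interval decomposition of M: I[1,4]^2, I[2,2]^2, I[3,4].
HN type (ℓ=3): μ^(1)=59; μ^(2)=-17; μ^(3)=-25

((0, 0, 0, 3); (2, 2, 2, 0); (0, 2, 1, 0))


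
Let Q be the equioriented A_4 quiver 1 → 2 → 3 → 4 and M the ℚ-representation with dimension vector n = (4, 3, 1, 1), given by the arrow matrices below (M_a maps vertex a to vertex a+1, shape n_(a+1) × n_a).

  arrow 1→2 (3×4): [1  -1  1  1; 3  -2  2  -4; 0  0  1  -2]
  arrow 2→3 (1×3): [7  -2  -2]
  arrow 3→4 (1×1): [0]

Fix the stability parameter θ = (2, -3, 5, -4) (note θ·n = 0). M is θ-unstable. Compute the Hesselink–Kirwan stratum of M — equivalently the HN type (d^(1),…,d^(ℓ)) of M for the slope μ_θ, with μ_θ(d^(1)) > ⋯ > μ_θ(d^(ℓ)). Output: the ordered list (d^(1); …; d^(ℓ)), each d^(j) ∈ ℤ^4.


Barcode: M ≅ I[1,1], I[1,2]^2, I[1,3], I[4,4]. HN layers by μ_θ (4 steps, strictly decreasing):
  μ^(1)=5; μ^(2)=2; μ^(3)=-1/2; μ^(4)=-4

((0, 0, 1, 0); (1, 0, 0, 0); (3, 3, 0, 0); (0, 0, 0, 1))


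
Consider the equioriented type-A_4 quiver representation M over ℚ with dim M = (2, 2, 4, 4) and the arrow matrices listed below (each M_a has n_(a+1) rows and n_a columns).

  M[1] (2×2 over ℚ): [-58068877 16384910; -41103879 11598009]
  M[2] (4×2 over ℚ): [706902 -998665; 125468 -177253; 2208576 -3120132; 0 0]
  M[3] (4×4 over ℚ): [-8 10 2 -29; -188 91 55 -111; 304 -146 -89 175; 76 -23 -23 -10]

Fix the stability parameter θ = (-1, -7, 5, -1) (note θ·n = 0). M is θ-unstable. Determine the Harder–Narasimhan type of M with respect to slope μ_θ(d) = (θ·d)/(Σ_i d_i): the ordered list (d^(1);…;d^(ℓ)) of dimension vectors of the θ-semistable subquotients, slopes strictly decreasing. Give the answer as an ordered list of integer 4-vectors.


Interval decomposition of M: I[1,3], I[1,4], I[3,4]^2, I[4,4].
HN type (ℓ=4): μ^(1)=5; μ^(2)=2; μ^(3)=-1; μ^(4)=-4

((0, 0, 1, 0); (0, 0, 3, 3); (0, 0, 0, 1); (2, 2, 0, 0))


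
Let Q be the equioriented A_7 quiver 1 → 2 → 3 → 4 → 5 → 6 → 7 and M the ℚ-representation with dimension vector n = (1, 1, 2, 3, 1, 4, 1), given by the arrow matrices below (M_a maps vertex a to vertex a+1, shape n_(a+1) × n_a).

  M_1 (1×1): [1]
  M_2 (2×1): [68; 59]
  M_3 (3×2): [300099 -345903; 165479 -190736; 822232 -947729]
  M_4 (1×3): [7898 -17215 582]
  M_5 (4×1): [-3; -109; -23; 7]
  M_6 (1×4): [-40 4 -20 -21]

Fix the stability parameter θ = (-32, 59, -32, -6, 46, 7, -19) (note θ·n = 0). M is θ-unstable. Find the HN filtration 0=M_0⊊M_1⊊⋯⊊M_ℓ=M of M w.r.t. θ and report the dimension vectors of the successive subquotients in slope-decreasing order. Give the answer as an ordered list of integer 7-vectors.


Interval decomposition of M: I[1,4], I[3,7], I[4,4], I[6,6]^3.
HN type (ℓ=4): μ^(1)=34/3; μ^(2)=7; μ^(3)=-6; μ^(4)=-32

((0, 0, 0, 0, 1, 1, 1); (0, 1, 1, 1, 0, 3, 0); (0, 0, 0, 2, 0, 0, 0); (1, 0, 1, 0, 0, 0, 0))


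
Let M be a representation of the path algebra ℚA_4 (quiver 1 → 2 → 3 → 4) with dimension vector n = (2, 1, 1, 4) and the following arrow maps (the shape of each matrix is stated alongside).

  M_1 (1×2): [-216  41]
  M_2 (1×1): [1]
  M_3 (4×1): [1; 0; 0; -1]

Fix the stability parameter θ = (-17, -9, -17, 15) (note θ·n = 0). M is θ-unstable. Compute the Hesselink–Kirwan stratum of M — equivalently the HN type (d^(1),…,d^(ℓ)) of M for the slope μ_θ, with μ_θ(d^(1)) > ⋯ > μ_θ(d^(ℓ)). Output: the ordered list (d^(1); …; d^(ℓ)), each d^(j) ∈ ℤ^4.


Barcode: M ≅ I[1,1], I[1,4], I[4,4]^3. HN layers by μ_θ (3 steps, strictly decreasing):
  μ^(1)=15; μ^(2)=-13; μ^(3)=-17

((0, 0, 0, 4); (0, 1, 1, 0); (2, 0, 0, 0))


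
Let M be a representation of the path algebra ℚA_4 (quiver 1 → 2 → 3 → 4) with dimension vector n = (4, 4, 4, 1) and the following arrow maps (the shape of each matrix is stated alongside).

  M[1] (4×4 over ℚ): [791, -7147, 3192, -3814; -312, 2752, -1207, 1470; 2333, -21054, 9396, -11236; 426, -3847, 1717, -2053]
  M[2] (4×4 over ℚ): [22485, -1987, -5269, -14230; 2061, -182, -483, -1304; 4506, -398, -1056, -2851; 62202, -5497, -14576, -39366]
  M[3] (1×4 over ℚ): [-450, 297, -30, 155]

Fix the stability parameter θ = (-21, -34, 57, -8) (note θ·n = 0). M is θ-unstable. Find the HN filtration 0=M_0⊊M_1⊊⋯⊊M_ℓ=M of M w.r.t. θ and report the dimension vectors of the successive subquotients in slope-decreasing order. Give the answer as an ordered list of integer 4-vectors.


Via rank(M_{q-1}∘⋯∘M_p): M ≅ I[1,2], I[1,3]^2, I[1,4], I[3,3].
μ_θ-semistable layers: μ^(1)=57; μ^(2)=49/2; μ^(3)=-55/2

((0, 0, 3, 0); (0, 0, 1, 1); (4, 4, 0, 0))


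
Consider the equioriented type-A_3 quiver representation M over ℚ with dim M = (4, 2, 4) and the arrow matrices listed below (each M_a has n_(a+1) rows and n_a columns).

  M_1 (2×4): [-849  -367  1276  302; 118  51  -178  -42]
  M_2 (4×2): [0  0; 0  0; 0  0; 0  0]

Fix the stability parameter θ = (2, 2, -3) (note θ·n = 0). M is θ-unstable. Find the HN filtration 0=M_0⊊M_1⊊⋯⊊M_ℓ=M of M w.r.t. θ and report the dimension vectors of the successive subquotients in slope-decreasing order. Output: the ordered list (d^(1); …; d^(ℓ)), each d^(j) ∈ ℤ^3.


Interval decomposition of M: I[1,1]^2, I[1,2]^2, I[3,3]^4.
HN type (ℓ=2): μ^(1)=2; μ^(2)=-3

((4, 2, 0); (0, 0, 4))


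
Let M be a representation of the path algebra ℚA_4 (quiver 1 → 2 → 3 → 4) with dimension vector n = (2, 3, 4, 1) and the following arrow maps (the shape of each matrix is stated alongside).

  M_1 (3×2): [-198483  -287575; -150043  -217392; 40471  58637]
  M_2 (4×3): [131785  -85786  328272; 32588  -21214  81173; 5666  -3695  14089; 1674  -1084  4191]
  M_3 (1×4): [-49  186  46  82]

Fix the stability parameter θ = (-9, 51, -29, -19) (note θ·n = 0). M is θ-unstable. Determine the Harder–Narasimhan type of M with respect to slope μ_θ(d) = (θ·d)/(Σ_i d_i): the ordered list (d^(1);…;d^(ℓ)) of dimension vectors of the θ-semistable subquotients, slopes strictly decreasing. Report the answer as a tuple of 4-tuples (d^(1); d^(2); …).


Interval decomposition of M: I[1,3], I[1,4], I[2,3], I[3,3].
HN type (ℓ=4): μ^(1)=11; μ^(2)=1; μ^(3)=-9; μ^(4)=-29

((0, 2, 2, 0); (0, 1, 1, 1); (2, 0, 0, 0); (0, 0, 1, 0))


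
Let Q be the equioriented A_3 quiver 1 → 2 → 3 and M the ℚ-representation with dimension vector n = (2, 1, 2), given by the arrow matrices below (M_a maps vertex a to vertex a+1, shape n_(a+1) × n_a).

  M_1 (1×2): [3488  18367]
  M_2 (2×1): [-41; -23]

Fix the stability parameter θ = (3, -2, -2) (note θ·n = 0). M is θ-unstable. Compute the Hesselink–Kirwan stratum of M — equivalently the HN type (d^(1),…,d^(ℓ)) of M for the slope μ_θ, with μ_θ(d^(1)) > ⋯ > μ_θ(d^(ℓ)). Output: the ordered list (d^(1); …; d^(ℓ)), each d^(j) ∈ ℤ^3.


Barcode: M ≅ I[1,1], I[1,3], I[3,3]. HN layers by μ_θ (3 steps, strictly decreasing):
  μ^(1)=3; μ^(2)=-1/3; μ^(3)=-2

((1, 0, 0); (1, 1, 1); (0, 0, 1))


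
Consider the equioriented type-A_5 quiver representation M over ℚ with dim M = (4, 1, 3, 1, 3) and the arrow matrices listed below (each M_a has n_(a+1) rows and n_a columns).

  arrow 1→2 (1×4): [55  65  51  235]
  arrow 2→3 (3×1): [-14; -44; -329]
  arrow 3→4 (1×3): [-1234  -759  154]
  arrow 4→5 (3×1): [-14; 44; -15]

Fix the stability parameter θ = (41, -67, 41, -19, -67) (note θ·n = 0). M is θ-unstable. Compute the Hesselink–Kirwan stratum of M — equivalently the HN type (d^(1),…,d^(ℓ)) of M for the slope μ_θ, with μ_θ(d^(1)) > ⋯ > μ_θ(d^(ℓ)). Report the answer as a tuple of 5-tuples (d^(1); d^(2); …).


Interval decomposition of M: I[1,1]^3, I[1,5], I[3,3]^2, I[5,5]^2.
HN type (ℓ=3): μ^(1)=41; μ^(2)=-71/5; μ^(3)=-67

((3, 0, 2, 0, 0); (1, 1, 1, 1, 1); (0, 0, 0, 0, 2))


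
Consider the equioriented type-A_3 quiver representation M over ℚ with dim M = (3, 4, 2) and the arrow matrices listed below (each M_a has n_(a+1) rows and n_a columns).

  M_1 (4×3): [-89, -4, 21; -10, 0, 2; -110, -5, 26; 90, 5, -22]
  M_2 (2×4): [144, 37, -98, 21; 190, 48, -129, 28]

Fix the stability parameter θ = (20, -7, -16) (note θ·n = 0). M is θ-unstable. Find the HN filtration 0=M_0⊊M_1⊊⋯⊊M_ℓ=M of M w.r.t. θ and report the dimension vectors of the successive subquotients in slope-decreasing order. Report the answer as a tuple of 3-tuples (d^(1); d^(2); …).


Interval decomposition of M: I[1,1], I[1,3]^2, I[2,2]^2.
HN type (ℓ=3): μ^(1)=20; μ^(2)=-1; μ^(3)=-7

((1, 0, 0); (2, 2, 2); (0, 2, 0))


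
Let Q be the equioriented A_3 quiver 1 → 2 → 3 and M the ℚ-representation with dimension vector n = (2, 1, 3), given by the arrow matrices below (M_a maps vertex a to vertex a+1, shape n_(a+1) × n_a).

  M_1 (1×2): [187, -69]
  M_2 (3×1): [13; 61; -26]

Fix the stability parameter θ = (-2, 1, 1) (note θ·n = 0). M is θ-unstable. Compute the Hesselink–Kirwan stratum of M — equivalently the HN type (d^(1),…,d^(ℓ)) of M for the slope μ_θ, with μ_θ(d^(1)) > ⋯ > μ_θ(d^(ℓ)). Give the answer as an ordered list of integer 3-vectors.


Barcode: M ≅ I[1,1], I[1,3], I[3,3]^2. HN layers by μ_θ (2 steps, strictly decreasing):
  μ^(1)=1; μ^(2)=-2

((0, 1, 3); (2, 0, 0))


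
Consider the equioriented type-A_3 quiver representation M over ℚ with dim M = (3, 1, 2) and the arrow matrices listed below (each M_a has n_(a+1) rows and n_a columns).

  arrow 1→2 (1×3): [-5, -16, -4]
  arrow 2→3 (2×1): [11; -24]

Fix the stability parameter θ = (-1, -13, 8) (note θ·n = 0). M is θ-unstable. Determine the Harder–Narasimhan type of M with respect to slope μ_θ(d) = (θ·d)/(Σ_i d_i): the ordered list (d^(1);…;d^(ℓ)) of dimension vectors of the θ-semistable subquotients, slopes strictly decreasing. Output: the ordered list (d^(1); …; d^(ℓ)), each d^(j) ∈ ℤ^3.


Interval decomposition of M: I[1,1]^2, I[1,3], I[3,3].
HN type (ℓ=3): μ^(1)=8; μ^(2)=-1; μ^(3)=-7

((0, 0, 2); (2, 0, 0); (1, 1, 0))


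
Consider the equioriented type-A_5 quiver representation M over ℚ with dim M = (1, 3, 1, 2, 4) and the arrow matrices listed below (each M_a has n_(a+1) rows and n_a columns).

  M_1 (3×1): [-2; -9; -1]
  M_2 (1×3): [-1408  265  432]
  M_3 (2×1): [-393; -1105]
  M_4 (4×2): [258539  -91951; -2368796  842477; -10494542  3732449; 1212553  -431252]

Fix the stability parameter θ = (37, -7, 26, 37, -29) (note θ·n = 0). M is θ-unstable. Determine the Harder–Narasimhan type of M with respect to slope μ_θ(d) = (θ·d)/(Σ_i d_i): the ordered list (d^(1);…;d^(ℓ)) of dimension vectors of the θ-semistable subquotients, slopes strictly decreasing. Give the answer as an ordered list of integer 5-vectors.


Via rank(M_{q-1}∘⋯∘M_p): M ≅ I[1,5], I[2,2]^2, I[4,5], I[5,5]^2.
μ_θ-semistable layers: μ^(1)=64/5; μ^(2)=4; μ^(3)=-7; μ^(4)=-29

((1, 1, 1, 1, 1); (0, 0, 0, 1, 1); (0, 2, 0, 0, 0); (0, 0, 0, 0, 2))


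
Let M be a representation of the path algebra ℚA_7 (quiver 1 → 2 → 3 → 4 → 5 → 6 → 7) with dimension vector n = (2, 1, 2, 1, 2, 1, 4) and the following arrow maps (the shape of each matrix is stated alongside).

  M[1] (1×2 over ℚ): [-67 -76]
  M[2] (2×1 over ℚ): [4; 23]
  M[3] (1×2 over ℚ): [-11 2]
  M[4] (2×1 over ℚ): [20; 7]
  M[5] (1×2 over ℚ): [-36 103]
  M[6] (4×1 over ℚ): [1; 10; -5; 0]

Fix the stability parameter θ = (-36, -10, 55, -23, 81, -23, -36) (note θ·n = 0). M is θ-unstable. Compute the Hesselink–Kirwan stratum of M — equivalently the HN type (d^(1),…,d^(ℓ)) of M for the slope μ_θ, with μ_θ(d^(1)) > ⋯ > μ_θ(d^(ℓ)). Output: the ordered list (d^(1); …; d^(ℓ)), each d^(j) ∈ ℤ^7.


Barcode: M ≅ I[1,1], I[1,7], I[3,3], I[5,5], I[7,7]^3. HN layers by μ_θ (5 steps, strictly decreasing):
  μ^(1)=81; μ^(2)=55; μ^(3)=54/5; μ^(4)=-10; μ^(5)=-36

((0, 0, 0, 0, 1, 0, 0); (0, 0, 1, 0, 0, 0, 0); (0, 0, 1, 1, 1, 1, 1); (0, 1, 0, 0, 0, 0, 0); (2, 0, 0, 0, 0, 0, 3))
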